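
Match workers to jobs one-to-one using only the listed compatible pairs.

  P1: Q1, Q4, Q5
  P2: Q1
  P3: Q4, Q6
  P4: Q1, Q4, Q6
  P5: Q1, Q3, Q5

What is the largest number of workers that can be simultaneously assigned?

Unit-capacity flow: source→left, listed edges, right→sink; max matching = max flow.
Augmenting path P1→Q1 (+1); matched 1.
Augmenting path P3→Q4 (+1); matched 2.
Augmenting path P4→Q6 (+1); matched 3.
Augmenting path P5→Q3 (+1); matched 4.
Augmenting path P2→Q1→P1→Q5 (+1); matched 5.
No augmenting path remains; maximum matching = 5.
König certificate: {P1, P2, P3, P4, P5} is a vertex cover of size 5 (every listed pair touches it), so no matching can be larger.

5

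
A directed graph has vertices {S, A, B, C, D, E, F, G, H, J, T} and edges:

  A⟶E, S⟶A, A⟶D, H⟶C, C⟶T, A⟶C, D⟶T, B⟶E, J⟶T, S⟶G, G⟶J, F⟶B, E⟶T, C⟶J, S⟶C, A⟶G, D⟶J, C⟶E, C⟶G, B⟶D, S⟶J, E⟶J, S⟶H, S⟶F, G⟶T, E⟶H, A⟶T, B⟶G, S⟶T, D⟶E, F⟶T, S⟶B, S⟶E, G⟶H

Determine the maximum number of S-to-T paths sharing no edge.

8

Assign every edge capacity 1; by Menger, the answer equals the max flow.
Path S→T (+1); total 1.
Path S→A→T (+1); total 2.
Path S→C→T (+1); total 3.
Path S→E→T (+1); total 4.
Path S→F→T (+1); total 5.
Path S→G→T (+1); total 6.
Path S→J→T (+1); total 7.
Path S→B→D→T (+1); total 8.
No residual S→T path; max flow = 8.
Certifying cut of size 8: {C→T, E→T, G→T, J→T, S→A, S→B, S→F, S→T}.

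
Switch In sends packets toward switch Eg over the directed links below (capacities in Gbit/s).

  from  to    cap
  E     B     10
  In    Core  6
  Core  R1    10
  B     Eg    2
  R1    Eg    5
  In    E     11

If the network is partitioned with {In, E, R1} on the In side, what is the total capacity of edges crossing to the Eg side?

Edges leaving {In, E, R1}: In→Core (6), E→B (10), R1→Eg (5).
Cut capacity = 6 + 10 + 5 = 21.

21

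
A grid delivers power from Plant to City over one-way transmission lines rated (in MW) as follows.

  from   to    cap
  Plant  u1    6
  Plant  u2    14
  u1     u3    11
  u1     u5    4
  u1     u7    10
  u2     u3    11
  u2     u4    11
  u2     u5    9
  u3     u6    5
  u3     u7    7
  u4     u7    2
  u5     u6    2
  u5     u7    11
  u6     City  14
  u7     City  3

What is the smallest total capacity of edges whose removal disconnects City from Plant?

Augment Plant→u1→u7→City: bottleneck 3, flow now 3.
Augment Plant→u1→u3→u6→City: bottleneck 3, flow now 6.
Augment Plant→u2→u3→u6→City: bottleneck 2, flow now 8.
Augment Plant→u2→u5→u6→City: bottleneck 2, flow now 10.
No augmenting path remains; maximum flow = 10.
By max-flow min-cut, the minimum cut capacity equals the max flow.
In the residual graph, reachable from Plant: {Plant, u1, u2, u3, u4, u5, u7}.
Min-cut edges: u3→u6 (5), u5→u6 (2), u7→City (3); capacity 5 + 2 + 3 = 10.

10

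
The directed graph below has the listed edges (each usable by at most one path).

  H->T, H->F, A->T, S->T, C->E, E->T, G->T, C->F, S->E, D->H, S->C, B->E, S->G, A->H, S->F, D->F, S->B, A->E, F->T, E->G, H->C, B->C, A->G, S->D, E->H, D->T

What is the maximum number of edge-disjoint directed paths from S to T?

6

Assign every edge capacity 1; by Menger, the answer equals the max flow.
Path S→T (+1); total 1.
Path S→D→T (+1); total 2.
Path S→E→T (+1); total 3.
Path S→F→T (+1); total 4.
Path S→G→T (+1); total 5.
Path S→B→E→H→T (+1); total 6.
No residual S→T path; max flow = 6.
Certifying cut of size 6: {E→H, E→T, F→T, G→T, S→D, S→T}.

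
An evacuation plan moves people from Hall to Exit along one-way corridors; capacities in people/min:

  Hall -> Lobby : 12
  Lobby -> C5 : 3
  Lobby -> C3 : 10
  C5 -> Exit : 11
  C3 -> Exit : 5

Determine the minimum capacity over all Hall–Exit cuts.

8

Augment Hall→Lobby→C5→Exit: bottleneck 3, flow now 3.
Augment Hall→Lobby→C3→Exit: bottleneck 5, flow now 8.
No augmenting path remains; maximum flow = 8.
By max-flow min-cut, the minimum cut capacity equals the max flow.
In the residual graph, reachable from Hall: {Hall, Lobby, C3}.
Min-cut edges: Lobby→C5 (3), C3→Exit (5); capacity 3 + 5 = 8.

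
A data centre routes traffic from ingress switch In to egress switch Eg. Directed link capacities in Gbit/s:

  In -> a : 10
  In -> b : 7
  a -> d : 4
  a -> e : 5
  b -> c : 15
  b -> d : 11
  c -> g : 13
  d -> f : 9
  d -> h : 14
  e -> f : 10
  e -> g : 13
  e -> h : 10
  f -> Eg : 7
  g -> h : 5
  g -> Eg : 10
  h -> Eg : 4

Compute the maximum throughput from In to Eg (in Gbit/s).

Augment In→a→d→f→Eg: bottleneck 4, flow now 4.
Augment In→a→e→f→Eg: bottleneck 3, flow now 7.
Augment In→a→e→g→Eg: bottleneck 2, flow now 9.
Augment In→b→c→g→Eg: bottleneck 7, flow now 16.
No augmenting path remains; maximum flow = 16.
In the residual graph, reachable from In: {In, a}.
Min-cut edges: In→b (7), a→d (4), a→e (5); capacity 7 + 4 + 5 = 16.
This cut is saturated, so no flow can exceed 16.

16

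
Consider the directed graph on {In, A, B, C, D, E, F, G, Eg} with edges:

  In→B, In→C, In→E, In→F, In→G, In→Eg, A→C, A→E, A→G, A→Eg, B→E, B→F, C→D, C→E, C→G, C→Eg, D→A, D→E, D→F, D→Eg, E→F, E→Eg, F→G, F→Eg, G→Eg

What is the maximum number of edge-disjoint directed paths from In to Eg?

5

Assign every edge capacity 1; by Menger, the answer equals the max flow.
Path In→Eg (+1); total 1.
Path In→C→Eg (+1); total 2.
Path In→E→Eg (+1); total 3.
Path In→F→Eg (+1); total 4.
Path In→G→Eg (+1); total 5.
No residual In→Eg path; max flow = 5.
Certifying cut of size 5: {E→Eg, F→Eg, G→Eg, In→C, In→Eg}.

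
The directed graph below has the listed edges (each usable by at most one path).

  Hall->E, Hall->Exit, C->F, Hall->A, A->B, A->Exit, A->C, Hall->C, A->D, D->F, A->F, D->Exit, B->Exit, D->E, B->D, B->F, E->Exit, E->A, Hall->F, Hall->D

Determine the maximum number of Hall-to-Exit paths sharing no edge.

4

Assign every edge capacity 1; by Menger, the answer equals the max flow.
Path Hall→Exit (+1); total 1.
Path Hall→A→Exit (+1); total 2.
Path Hall→D→Exit (+1); total 3.
Path Hall→E→Exit (+1); total 4.
No residual Hall→Exit path; max flow = 4.
Certifying cut of size 4: {Hall→A, Hall→D, Hall→E, Hall→Exit}.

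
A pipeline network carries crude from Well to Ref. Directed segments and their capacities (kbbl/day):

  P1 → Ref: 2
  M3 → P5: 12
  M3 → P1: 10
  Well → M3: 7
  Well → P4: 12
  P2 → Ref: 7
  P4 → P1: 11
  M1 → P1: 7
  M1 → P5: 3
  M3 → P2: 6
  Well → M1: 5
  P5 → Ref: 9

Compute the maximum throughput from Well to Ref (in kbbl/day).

Augment Well→M1→P5→Ref: bottleneck 3, flow now 3.
Augment Well→M1→P1→Ref: bottleneck 2, flow now 5.
Augment Well→M3→P5→Ref: bottleneck 6, flow now 11.
Augment Well→M3→P2→Ref: bottleneck 1, flow now 12.
No augmenting path remains; maximum flow = 12.
In the residual graph, reachable from Well: {Well, M1, P4, P1}.
Min-cut edges: Well→M3 (7), M1→P5 (3), P1→Ref (2); capacity 7 + 3 + 2 = 12.
This cut is saturated, so no flow can exceed 12.

12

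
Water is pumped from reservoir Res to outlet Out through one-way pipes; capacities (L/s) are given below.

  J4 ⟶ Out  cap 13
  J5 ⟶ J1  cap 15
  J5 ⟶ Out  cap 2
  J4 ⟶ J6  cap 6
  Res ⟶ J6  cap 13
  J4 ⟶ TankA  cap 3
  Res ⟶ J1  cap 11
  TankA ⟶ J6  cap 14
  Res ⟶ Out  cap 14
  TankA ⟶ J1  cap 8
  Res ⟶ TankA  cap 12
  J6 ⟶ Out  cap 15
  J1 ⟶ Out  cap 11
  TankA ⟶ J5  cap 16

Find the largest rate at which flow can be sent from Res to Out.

42

Augment Res→Out: bottleneck 14, flow now 14.
Augment Res→J6→Out: bottleneck 13, flow now 27.
Augment Res→J1→Out: bottleneck 11, flow now 38.
Augment Res→TankA→J5→Out: bottleneck 2, flow now 40.
Augment Res→TankA→J6→Out: bottleneck 2, flow now 42.
No augmenting path remains; maximum flow = 42.
In the residual graph, reachable from Res: {Res, TankA, J5, J6, J1}.
Min-cut edges: Res→Out (14), J5→Out (2), J6→Out (15), J1→Out (11); capacity 14 + 2 + 15 + 11 = 42.
This cut is saturated, so no flow can exceed 42.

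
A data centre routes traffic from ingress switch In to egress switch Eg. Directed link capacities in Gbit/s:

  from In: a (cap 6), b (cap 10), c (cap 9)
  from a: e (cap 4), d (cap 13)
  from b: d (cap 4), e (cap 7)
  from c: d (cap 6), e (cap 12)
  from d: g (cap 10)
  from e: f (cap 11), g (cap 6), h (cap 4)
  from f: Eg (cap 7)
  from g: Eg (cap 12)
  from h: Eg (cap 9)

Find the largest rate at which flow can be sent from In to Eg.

Augment In→a→d→g→Eg: bottleneck 6, flow now 6.
Augment In→b→d→g→Eg: bottleneck 4, flow now 10.
Augment In→b→e→f→Eg: bottleneck 6, flow now 16.
Augment In→c→e→f→Eg: bottleneck 1, flow now 17.
Augment In→c→e→g→Eg: bottleneck 2, flow now 19.
Augment In→c→e→h→Eg: bottleneck 4, flow now 23.
No augmenting path remains; maximum flow = 23.
In the residual graph, reachable from In: {In, a, b, c, d, e, f, g}.
Min-cut edges: e→h (4), f→Eg (7), g→Eg (12); capacity 4 + 7 + 12 = 23.
This cut is saturated, so no flow can exceed 23.

23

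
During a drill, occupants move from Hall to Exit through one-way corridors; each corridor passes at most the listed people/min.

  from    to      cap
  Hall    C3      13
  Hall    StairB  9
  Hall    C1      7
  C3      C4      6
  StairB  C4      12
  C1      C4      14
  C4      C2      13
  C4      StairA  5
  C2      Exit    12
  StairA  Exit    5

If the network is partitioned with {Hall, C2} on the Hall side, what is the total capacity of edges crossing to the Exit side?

Edges leaving {Hall, C2}: Hall→C3 (13), Hall→StairB (9), Hall→C1 (7), C2→Exit (12).
Cut capacity = 13 + 9 + 7 + 12 = 41.

41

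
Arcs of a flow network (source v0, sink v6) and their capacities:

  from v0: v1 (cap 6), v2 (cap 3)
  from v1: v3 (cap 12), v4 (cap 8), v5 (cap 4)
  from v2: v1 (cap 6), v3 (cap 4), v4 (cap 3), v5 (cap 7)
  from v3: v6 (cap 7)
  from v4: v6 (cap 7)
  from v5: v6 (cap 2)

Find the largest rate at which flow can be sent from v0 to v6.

Augment v0→v1→v3→v6: bottleneck 6, flow now 6.
Augment v0→v2→v3→v6: bottleneck 1, flow now 7.
Augment v0→v2→v4→v6: bottleneck 2, flow now 9.
No augmenting path remains; maximum flow = 9.
In the residual graph, reachable from v0: {v0}.
Min-cut edges: v0→v1 (6), v0→v2 (3); capacity 6 + 3 = 9.
This cut is saturated, so no flow can exceed 9.

9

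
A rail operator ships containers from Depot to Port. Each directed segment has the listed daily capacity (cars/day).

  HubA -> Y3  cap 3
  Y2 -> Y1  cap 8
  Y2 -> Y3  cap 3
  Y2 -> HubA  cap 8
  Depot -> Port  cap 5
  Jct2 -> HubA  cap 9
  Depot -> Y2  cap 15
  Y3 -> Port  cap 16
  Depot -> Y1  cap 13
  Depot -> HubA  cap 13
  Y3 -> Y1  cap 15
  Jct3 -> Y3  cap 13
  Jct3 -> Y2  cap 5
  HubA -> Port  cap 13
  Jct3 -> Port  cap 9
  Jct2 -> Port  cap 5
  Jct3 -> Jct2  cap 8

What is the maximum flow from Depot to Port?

Augment Depot→Port: bottleneck 5, flow now 5.
Augment Depot→HubA→Port: bottleneck 13, flow now 18.
Augment Depot→Y2→Y3→Port: bottleneck 3, flow now 21.
Augment Depot→Y2→HubA→Y3→Port: bottleneck 3, flow now 24.
No augmenting path remains; maximum flow = 24.
In the residual graph, reachable from Depot: {Depot, Y2, HubA, Y1}.
Min-cut edges: Depot→Port (5), Y2→Y3 (3), HubA→Y3 (3), HubA→Port (13); capacity 5 + 3 + 3 + 13 = 24.
This cut is saturated, so no flow can exceed 24.

24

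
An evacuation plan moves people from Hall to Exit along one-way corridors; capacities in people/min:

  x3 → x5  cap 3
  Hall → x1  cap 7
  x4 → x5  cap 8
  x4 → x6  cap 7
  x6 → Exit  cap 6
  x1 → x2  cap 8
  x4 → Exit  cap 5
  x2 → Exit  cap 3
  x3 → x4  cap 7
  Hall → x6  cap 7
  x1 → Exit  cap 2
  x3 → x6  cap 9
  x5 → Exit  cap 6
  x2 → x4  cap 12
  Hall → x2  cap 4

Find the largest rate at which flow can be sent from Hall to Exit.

Augment Hall→x1→Exit: bottleneck 2, flow now 2.
Augment Hall→x2→Exit: bottleneck 3, flow now 5.
Augment Hall→x6→Exit: bottleneck 6, flow now 11.
Augment Hall→x2→x4→Exit: bottleneck 1, flow now 12.
Augment Hall→x1→x2→x4→Exit: bottleneck 4, flow now 16.
Augment Hall→x1→x2→x4→x5→Exit: bottleneck 1, flow now 17.
No augmenting path remains; maximum flow = 17.
In the residual graph, reachable from Hall: {Hall, x6}.
Min-cut edges: Hall→x1 (7), Hall→x2 (4), x6→Exit (6); capacity 7 + 4 + 6 = 17.
This cut is saturated, so no flow can exceed 17.

17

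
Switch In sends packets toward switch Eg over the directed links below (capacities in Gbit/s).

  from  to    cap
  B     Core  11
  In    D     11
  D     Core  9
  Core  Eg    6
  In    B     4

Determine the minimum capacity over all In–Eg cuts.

Augment In→B→Core→Eg: bottleneck 4, flow now 4.
Augment In→D→Core→Eg: bottleneck 2, flow now 6.
No augmenting path remains; maximum flow = 6.
By max-flow min-cut, the minimum cut capacity equals the max flow.
In the residual graph, reachable from In: {In, B, D, Core}.
Min-cut edges: Core→Eg (6); capacity 6 = 6.

6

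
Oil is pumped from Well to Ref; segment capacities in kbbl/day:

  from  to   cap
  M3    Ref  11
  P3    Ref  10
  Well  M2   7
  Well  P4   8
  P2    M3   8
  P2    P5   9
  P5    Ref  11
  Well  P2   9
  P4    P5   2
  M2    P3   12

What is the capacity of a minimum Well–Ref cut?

18

Augment Well→P2→P5→Ref: bottleneck 9, flow now 9.
Augment Well→P4→P5→Ref: bottleneck 2, flow now 11.
Augment Well→M2→P3→Ref: bottleneck 7, flow now 18.
No augmenting path remains; maximum flow = 18.
By max-flow min-cut, the minimum cut capacity equals the max flow.
In the residual graph, reachable from Well: {Well, P4}.
Min-cut edges: Well→P2 (9), Well→M2 (7), P4→P5 (2); capacity 9 + 7 + 2 = 18.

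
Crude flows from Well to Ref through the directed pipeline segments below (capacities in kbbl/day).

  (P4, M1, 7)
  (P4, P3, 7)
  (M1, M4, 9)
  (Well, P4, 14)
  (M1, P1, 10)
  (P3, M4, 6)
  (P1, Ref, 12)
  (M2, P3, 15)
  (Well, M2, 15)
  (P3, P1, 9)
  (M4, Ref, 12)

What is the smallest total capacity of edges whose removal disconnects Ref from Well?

Augment Well→P4→P3→P1→Ref: bottleneck 7, flow now 7.
Augment Well→P4→M1→P1→Ref: bottleneck 5, flow now 12.
Augment Well→P4→M1→M4→Ref: bottleneck 2, flow now 14.
Augment Well→M2→P3→M4→Ref: bottleneck 6, flow now 20.
Augment Well→M2→P3→P1→M1→M4→Ref: bottleneck 2, flow now 22. (uses reverse residual edge)
No augmenting path remains; maximum flow = 22.
By max-flow min-cut, the minimum cut capacity equals the max flow.
In the residual graph, reachable from Well: {Well, P4, M2, P3}.
Min-cut edges: P4→M1 (7), P3→P1 (9), P3→M4 (6); capacity 7 + 9 + 6 = 22.

22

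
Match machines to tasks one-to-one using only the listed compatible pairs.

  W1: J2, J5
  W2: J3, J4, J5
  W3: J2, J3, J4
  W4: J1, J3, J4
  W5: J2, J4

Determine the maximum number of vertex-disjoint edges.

5

Unit-capacity flow: source→left, listed edges, right→sink; max matching = max flow.
Augmenting path W1→J2 (+1); matched 1.
Augmenting path W2→J3 (+1); matched 2.
Augmenting path W3→J4 (+1); matched 3.
Augmenting path W4→J1 (+1); matched 4.
Augmenting path W5→J2→W1→J5 (+1); matched 5.
No augmenting path remains; maximum matching = 5.
König certificate: {W1, W2, W3, W4, W5} is a vertex cover of size 5 (every listed pair touches it), so no matching can be larger.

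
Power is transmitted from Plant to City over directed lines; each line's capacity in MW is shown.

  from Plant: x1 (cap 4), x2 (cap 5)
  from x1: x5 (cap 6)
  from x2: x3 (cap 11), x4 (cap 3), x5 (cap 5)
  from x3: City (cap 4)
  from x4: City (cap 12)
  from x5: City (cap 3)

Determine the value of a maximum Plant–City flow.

8

Augment Plant→x1→x5→City: bottleneck 3, flow now 3.
Augment Plant→x2→x3→City: bottleneck 4, flow now 7.
Augment Plant→x2→x4→City: bottleneck 1, flow now 8.
No augmenting path remains; maximum flow = 8.
In the residual graph, reachable from Plant: {Plant, x1, x5}.
Min-cut edges: Plant→x2 (5), x5→City (3); capacity 5 + 3 = 8.
This cut is saturated, so no flow can exceed 8.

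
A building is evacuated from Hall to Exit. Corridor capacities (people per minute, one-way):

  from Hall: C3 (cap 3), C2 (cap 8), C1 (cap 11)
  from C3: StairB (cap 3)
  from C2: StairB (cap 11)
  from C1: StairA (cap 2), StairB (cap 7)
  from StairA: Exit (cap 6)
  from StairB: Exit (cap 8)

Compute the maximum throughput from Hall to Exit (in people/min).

10

Augment Hall→C3→StairB→Exit: bottleneck 3, flow now 3.
Augment Hall→C2→StairB→Exit: bottleneck 5, flow now 8.
Augment Hall→C1→StairA→Exit: bottleneck 2, flow now 10.
No augmenting path remains; maximum flow = 10.
In the residual graph, reachable from Hall: {Hall, C3, C2, C1, StairB}.
Min-cut edges: C1→StairA (2), StairB→Exit (8); capacity 2 + 8 = 10.
This cut is saturated, so no flow can exceed 10.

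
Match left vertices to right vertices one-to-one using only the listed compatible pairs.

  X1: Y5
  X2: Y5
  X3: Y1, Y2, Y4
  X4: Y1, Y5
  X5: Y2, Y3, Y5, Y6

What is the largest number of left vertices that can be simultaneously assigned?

Unit-capacity flow: source→left, listed edges, right→sink; max matching = max flow.
Augmenting path X1→Y5 (+1); matched 1.
Augmenting path X3→Y1 (+1); matched 2.
Augmenting path X5→Y2 (+1); matched 3.
Augmenting path X4→Y1→X3→Y4 (+1); matched 4.
No augmenting path remains; maximum matching = 4.
König certificate: {X3, X4, X5, Y5} is a vertex cover of size 4 (every listed pair touches it), so no matching can be larger.

4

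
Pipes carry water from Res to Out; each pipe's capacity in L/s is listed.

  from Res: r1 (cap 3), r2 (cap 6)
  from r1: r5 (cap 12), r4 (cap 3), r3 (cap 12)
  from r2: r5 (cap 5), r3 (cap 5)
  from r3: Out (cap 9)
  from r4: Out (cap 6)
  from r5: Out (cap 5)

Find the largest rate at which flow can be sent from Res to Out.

9

Augment Res→r1→r3→Out: bottleneck 3, flow now 3.
Augment Res→r2→r3→Out: bottleneck 5, flow now 8.
Augment Res→r2→r5→Out: bottleneck 1, flow now 9.
No augmenting path remains; maximum flow = 9.
In the residual graph, reachable from Res: {Res}.
Min-cut edges: Res→r1 (3), Res→r2 (6); capacity 3 + 6 = 9.
This cut is saturated, so no flow can exceed 9.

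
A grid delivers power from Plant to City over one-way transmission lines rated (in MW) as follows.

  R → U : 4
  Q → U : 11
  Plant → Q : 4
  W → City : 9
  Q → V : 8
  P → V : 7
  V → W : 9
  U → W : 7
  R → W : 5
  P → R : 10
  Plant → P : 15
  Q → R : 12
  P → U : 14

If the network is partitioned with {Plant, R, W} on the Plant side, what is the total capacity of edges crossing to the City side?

32

Edges leaving {Plant, R, W}: Plant→P (15), Plant→Q (4), R→U (4), W→City (9).
Cut capacity = 15 + 4 + 4 + 9 = 32.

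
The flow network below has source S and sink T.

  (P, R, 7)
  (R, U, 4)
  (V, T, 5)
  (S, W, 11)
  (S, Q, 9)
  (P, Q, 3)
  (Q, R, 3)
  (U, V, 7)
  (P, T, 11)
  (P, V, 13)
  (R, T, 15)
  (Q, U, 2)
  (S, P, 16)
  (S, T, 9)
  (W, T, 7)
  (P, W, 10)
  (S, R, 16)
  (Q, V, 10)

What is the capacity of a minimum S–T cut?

Augment S→T: bottleneck 9, flow now 9.
Augment S→P→T: bottleneck 11, flow now 20.
Augment S→R→T: bottleneck 15, flow now 35.
Augment S→W→T: bottleneck 7, flow now 42.
Augment S→P→V→T: bottleneck 5, flow now 47.
No augmenting path remains; maximum flow = 47.
By max-flow min-cut, the minimum cut capacity equals the max flow.
In the residual graph, reachable from S: {S, P, Q, R, U, V, W}.
Min-cut edges: S→T (9), P→T (11), R→T (15), V→T (5), W→T (7); capacity 9 + 11 + 15 + 5 + 7 = 47.

47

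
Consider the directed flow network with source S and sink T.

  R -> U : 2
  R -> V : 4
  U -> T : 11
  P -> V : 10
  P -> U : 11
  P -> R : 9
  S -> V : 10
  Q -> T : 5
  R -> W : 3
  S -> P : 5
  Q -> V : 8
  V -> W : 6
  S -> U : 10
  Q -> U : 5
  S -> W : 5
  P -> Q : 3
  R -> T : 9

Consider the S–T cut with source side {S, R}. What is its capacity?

48

Edges leaving {S, R}: S→P (5), S→U (10), S→V (10), S→W (5), R→U (2), R→V (4), R→W (3), R→T (9).
Cut capacity = 5 + 10 + 10 + 5 + 2 + 4 + 3 + 9 = 48.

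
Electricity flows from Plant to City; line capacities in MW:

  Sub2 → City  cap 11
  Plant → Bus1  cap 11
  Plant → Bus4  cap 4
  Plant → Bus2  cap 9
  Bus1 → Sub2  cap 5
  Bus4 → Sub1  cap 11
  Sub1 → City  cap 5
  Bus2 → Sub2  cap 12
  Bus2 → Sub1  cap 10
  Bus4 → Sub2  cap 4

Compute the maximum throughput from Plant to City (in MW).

Augment Plant→Bus1→Sub2→City: bottleneck 5, flow now 5.
Augment Plant→Bus4→Sub2→City: bottleneck 4, flow now 9.
Augment Plant→Bus2→Sub2→City: bottleneck 2, flow now 11.
Augment Plant→Bus2→Sub1→City: bottleneck 5, flow now 16.
No augmenting path remains; maximum flow = 16.
In the residual graph, reachable from Plant: {Plant, Bus1, Bus4, Bus2, Sub2, Sub1}.
Min-cut edges: Sub2→City (11), Sub1→City (5); capacity 11 + 5 = 16.
This cut is saturated, so no flow can exceed 16.

16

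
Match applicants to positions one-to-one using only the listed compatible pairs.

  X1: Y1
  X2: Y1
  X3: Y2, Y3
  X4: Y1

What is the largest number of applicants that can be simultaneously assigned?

Unit-capacity flow: source→left, listed edges, right→sink; max matching = max flow.
Augmenting path X1→Y1 (+1); matched 1.
Augmenting path X3→Y2 (+1); matched 2.
No augmenting path remains; maximum matching = 2.
König certificate: {X3, Y1} is a vertex cover of size 2 (every listed pair touches it), so no matching can be larger.

2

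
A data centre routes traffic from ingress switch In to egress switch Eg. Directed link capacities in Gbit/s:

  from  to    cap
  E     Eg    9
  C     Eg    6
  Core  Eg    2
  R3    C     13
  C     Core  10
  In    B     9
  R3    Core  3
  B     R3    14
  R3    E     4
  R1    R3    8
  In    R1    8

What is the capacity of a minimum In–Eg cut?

Augment In→R1→R3→Core→Eg: bottleneck 2, flow now 2.
Augment In→R1→R3→E→Eg: bottleneck 4, flow now 6.
Augment In→R1→R3→C→Eg: bottleneck 2, flow now 8.
Augment In→B→R3→C→Eg: bottleneck 4, flow now 12.
No augmenting path remains; maximum flow = 12.
By max-flow min-cut, the minimum cut capacity equals the max flow.
In the residual graph, reachable from In: {In, R1, B, R3, Core, C}.
Min-cut edges: R3→E (4), Core→Eg (2), C→Eg (6); capacity 4 + 2 + 6 = 12.

12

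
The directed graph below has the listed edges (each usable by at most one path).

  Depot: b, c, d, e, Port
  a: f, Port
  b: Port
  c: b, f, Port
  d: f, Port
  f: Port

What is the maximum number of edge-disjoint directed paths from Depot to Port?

Assign every edge capacity 1; by Menger, the answer equals the max flow.
Path Depot→Port (+1); total 1.
Path Depot→b→Port (+1); total 2.
Path Depot→c→Port (+1); total 3.
Path Depot→d→Port (+1); total 4.
No residual Depot→Port path; max flow = 4.
Certifying cut of size 4: {Depot→Port, Depot→b, Depot→c, Depot→d}.

4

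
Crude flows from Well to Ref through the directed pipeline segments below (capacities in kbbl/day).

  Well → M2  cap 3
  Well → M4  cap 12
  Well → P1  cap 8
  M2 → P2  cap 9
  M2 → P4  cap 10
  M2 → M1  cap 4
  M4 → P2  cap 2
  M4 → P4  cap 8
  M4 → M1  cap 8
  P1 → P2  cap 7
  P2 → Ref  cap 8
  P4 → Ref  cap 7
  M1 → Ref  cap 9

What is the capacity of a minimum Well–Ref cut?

22

Augment Well→M2→P2→Ref: bottleneck 3, flow now 3.
Augment Well→M4→P2→Ref: bottleneck 2, flow now 5.
Augment Well→M4→P4→Ref: bottleneck 7, flow now 12.
Augment Well→M4→M1→Ref: bottleneck 3, flow now 15.
Augment Well→P1→P2→Ref: bottleneck 3, flow now 18.
Augment Well→P1→P2→M2→M1→Ref: bottleneck 3, flow now 21. (uses reverse residual edge)
Augment Well→P1→P2→M4→M1→Ref: bottleneck 1, flow now 22. (uses reverse residual edge)
No augmenting path remains; maximum flow = 22.
By max-flow min-cut, the minimum cut capacity equals the max flow.
In the residual graph, reachable from Well: {Well, P1}.
Min-cut edges: Well→M2 (3), Well→M4 (12), P1→P2 (7); capacity 3 + 12 + 7 = 22.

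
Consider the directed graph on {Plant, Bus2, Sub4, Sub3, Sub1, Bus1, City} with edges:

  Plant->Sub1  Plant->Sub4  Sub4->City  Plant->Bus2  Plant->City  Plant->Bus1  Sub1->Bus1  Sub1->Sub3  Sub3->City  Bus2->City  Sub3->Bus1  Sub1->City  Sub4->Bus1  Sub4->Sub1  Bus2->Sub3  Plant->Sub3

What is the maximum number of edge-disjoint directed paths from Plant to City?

5

Assign every edge capacity 1; by Menger, the answer equals the max flow.
Path Plant→City (+1); total 1.
Path Plant→Bus2→City (+1); total 2.
Path Plant→Sub4→City (+1); total 3.
Path Plant→Sub3→City (+1); total 4.
Path Plant→Sub1→City (+1); total 5.
No residual Plant→City path; max flow = 5.
Certifying cut of size 5: {Plant→Bus2, Plant→City, Plant→Sub1, Plant→Sub3, Plant→Sub4}.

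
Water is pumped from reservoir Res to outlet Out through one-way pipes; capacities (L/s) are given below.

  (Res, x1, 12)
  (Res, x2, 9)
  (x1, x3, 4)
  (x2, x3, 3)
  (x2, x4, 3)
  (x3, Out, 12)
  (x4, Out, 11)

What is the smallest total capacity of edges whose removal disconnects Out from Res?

10

Augment Res→x1→x3→Out: bottleneck 4, flow now 4.
Augment Res→x2→x3→Out: bottleneck 3, flow now 7.
Augment Res→x2→x4→Out: bottleneck 3, flow now 10.
No augmenting path remains; maximum flow = 10.
By max-flow min-cut, the minimum cut capacity equals the max flow.
In the residual graph, reachable from Res: {Res, x1, x2}.
Min-cut edges: x1→x3 (4), x2→x3 (3), x2→x4 (3); capacity 4 + 3 + 3 = 10.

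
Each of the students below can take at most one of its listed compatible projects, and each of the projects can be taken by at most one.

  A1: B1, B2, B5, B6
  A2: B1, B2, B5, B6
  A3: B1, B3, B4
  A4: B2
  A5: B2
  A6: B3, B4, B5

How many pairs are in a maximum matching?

Unit-capacity flow: source→left, listed edges, right→sink; max matching = max flow.
Augmenting path A1→B1 (+1); matched 1.
Augmenting path A2→B2 (+1); matched 2.
Augmenting path A3→B3 (+1); matched 3.
Augmenting path A6→B4 (+1); matched 4.
Augmenting path A4→B2→A2→B5 (+1); matched 5.
No augmenting path remains; maximum matching = 5.
König certificate: {A1, A2, A3, A6, B2} is a vertex cover of size 5 (every listed pair touches it), so no matching can be larger.

5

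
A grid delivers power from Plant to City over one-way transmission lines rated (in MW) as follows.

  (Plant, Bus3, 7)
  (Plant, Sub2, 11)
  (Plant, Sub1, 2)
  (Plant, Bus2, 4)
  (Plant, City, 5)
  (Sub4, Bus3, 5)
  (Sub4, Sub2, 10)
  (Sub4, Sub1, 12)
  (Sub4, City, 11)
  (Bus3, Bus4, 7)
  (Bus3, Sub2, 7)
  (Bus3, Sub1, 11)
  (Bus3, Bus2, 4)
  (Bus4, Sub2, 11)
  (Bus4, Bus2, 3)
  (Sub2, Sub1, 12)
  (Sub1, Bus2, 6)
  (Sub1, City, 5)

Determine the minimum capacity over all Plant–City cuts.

10

Augment Plant→City: bottleneck 5, flow now 5.
Augment Plant→Sub1→City: bottleneck 2, flow now 7.
Augment Plant→Bus3→Sub1→City: bottleneck 3, flow now 10.
No augmenting path remains; maximum flow = 10.
By max-flow min-cut, the minimum cut capacity equals the max flow.
In the residual graph, reachable from Plant: {Plant, Bus3, Bus4, Sub2, Sub1, Bus2}.
Min-cut edges: Plant→City (5), Sub1→City (5); capacity 5 + 5 = 10.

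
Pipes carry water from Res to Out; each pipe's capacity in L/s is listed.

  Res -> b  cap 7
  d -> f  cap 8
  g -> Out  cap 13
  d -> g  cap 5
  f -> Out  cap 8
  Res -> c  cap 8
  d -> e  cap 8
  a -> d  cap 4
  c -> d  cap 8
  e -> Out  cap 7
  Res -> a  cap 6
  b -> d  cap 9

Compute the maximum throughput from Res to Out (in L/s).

19

Augment Res→a→d→e→Out: bottleneck 4, flow now 4.
Augment Res→b→d→e→Out: bottleneck 3, flow now 7.
Augment Res→b→d→f→Out: bottleneck 4, flow now 11.
Augment Res→c→d→f→Out: bottleneck 4, flow now 15.
Augment Res→c→d→g→Out: bottleneck 4, flow now 19.
No augmenting path remains; maximum flow = 19.
In the residual graph, reachable from Res: {Res, a}.
Min-cut edges: Res→b (7), Res→c (8), a→d (4); capacity 7 + 8 + 4 = 19.
This cut is saturated, so no flow can exceed 19.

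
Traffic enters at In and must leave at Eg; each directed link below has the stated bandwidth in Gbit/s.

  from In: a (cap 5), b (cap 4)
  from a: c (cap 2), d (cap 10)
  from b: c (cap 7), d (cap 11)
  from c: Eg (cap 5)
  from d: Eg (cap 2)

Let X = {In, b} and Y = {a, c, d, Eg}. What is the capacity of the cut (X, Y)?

Edges leaving {In, b}: In→a (5), b→c (7), b→d (11).
Cut capacity = 5 + 7 + 11 = 23.

23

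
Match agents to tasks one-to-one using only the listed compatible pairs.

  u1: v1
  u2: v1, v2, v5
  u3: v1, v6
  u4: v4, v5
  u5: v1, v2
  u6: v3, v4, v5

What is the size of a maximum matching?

Unit-capacity flow: source→left, listed edges, right→sink; max matching = max flow.
Augmenting path u1→v1 (+1); matched 1.
Augmenting path u2→v2 (+1); matched 2.
Augmenting path u3→v6 (+1); matched 3.
Augmenting path u4→v4 (+1); matched 4.
Augmenting path u6→v3 (+1); matched 5.
Augmenting path u5→v2→u2→v5 (+1); matched 6.
No augmenting path remains; maximum matching = 6.
König certificate: {u1, u2, u3, u4, u5, u6} is a vertex cover of size 6 (every listed pair touches it), so no matching can be larger.

6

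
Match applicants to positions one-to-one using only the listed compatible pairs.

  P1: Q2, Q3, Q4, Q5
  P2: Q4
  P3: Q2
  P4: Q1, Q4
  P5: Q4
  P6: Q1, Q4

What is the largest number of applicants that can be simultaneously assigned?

4

Unit-capacity flow: source→left, listed edges, right→sink; max matching = max flow.
Augmenting path P1→Q2 (+1); matched 1.
Augmenting path P2→Q4 (+1); matched 2.
Augmenting path P4→Q1 (+1); matched 3.
Augmenting path P3→Q2→P1→Q3 (+1); matched 4.
No augmenting path remains; maximum matching = 4.
König certificate: {P1, P3, Q1, Q4} is a vertex cover of size 4 (every listed pair touches it), so no matching can be larger.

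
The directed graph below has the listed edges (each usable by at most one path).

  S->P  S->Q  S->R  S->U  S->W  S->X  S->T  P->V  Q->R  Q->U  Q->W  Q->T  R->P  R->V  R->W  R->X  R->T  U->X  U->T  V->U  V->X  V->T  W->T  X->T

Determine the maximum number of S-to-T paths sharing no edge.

Assign every edge capacity 1; by Menger, the answer equals the max flow.
Path S→T (+1); total 1.
Path S→Q→T (+1); total 2.
Path S→R→T (+1); total 3.
Path S→U→T (+1); total 4.
Path S→W→T (+1); total 5.
Path S→X→T (+1); total 6.
Path S→P→V→T (+1); total 7.
No residual S→T path; max flow = 7.
Certifying cut of size 7: {S→P, S→Q, S→R, S→T, S→U, S→W, S→X}.

7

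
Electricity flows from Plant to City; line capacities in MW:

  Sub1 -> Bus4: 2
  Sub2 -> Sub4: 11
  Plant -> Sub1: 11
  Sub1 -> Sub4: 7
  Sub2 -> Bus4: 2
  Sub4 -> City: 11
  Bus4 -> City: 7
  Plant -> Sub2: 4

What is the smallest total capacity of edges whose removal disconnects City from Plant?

Augment Plant→Sub1→Sub4→City: bottleneck 7, flow now 7.
Augment Plant→Sub1→Bus4→City: bottleneck 2, flow now 9.
Augment Plant→Sub2→Sub4→City: bottleneck 4, flow now 13.
No augmenting path remains; maximum flow = 13.
By max-flow min-cut, the minimum cut capacity equals the max flow.
In the residual graph, reachable from Plant: {Plant, Sub1}.
Min-cut edges: Plant→Sub2 (4), Sub1→Sub4 (7), Sub1→Bus4 (2); capacity 4 + 7 + 2 = 13.

13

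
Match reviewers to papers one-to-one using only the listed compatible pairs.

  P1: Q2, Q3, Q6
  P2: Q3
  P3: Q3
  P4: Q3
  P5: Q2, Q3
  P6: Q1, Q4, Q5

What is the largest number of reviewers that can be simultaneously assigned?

Unit-capacity flow: source→left, listed edges, right→sink; max matching = max flow.
Augmenting path P1→Q2 (+1); matched 1.
Augmenting path P2→Q3 (+1); matched 2.
Augmenting path P6→Q1 (+1); matched 3.
Augmenting path P5→Q2→P1→Q6 (+1); matched 4.
No augmenting path remains; maximum matching = 4.
König certificate: {P1, P5, P6, Q3} is a vertex cover of size 4 (every listed pair touches it), so no matching can be larger.

4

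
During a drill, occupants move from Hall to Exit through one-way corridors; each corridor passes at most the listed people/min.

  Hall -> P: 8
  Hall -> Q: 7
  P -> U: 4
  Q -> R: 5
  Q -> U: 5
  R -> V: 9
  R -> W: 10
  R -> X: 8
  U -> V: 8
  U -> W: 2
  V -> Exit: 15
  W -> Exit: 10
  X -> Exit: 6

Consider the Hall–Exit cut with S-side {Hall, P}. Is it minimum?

Yes — it is a minimum cut (capacity 11).

Given cut capacity: 7 + 4 = 11.
Augment Hall→P→U→V→Exit: bottleneck 4, flow now 4.
Augment Hall→Q→R→V→Exit: bottleneck 5, flow now 9.
Augment Hall→Q→U→V→Exit: bottleneck 2, flow now 11.
No augmenting path remains; maximum flow = 11.
Cut capacity 11 equals the max flow, so it is a minimum cut.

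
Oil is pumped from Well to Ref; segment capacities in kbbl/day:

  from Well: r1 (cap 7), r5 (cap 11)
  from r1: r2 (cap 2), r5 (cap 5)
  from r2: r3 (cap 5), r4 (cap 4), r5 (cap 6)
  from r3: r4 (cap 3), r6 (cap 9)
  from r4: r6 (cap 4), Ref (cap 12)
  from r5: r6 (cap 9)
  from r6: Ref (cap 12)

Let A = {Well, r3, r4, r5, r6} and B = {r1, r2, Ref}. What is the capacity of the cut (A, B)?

Edges leaving {Well, r3, r4, r5, r6}: Well→r1 (7), r4→Ref (12), r6→Ref (12).
Cut capacity = 7 + 12 + 12 = 31.

31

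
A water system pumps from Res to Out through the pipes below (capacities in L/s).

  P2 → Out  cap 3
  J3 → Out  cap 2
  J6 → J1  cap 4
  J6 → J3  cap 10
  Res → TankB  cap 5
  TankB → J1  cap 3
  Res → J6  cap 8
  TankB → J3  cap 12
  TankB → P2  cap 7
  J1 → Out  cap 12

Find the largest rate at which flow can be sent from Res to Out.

Augment Res→TankB→J3→Out: bottleneck 2, flow now 2.
Augment Res→TankB→P2→Out: bottleneck 3, flow now 5.
Augment Res→J6→J1→Out: bottleneck 4, flow now 9.
Augment Res→J6→J3→TankB→J1→Out: bottleneck 2, flow now 11. (uses reverse residual edge)
No augmenting path remains; maximum flow = 11.
In the residual graph, reachable from Res: {Res, J6, J3}.
Min-cut edges: Res→TankB (5), J6→J1 (4), J3→Out (2); capacity 5 + 4 + 2 = 11.
This cut is saturated, so no flow can exceed 11.

11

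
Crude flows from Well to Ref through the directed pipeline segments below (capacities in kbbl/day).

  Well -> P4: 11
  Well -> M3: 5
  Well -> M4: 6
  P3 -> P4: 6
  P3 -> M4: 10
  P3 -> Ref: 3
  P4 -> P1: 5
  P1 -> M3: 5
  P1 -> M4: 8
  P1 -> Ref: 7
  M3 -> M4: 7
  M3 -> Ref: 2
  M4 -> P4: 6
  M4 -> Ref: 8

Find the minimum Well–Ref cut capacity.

15

Augment Well→M3→Ref: bottleneck 2, flow now 2.
Augment Well→M4→Ref: bottleneck 6, flow now 8.
Augment Well→P4→P1→Ref: bottleneck 5, flow now 13.
Augment Well→M3→M4→Ref: bottleneck 2, flow now 15.
No augmenting path remains; maximum flow = 15.
By max-flow min-cut, the minimum cut capacity equals the max flow.
In the residual graph, reachable from Well: {Well, P4, M3, M4}.
Min-cut edges: P4→P1 (5), M3→Ref (2), M4→Ref (8); capacity 5 + 2 + 8 = 15.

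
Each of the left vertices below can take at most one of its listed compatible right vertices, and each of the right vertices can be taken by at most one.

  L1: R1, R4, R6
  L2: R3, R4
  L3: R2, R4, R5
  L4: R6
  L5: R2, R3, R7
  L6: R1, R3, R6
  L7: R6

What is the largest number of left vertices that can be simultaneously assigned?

6

Unit-capacity flow: source→left, listed edges, right→sink; max matching = max flow.
Augmenting path L1→R1 (+1); matched 1.
Augmenting path L2→R3 (+1); matched 2.
Augmenting path L3→R2 (+1); matched 3.
Augmenting path L4→R6 (+1); matched 4.
Augmenting path L5→R7 (+1); matched 5.
Augmenting path L6→R1→L1→R4 (+1); matched 6.
No augmenting path remains; maximum matching = 6.
König certificate: {L1, L2, L3, L5, L6, R6} is a vertex cover of size 6 (every listed pair touches it), so no matching can be larger.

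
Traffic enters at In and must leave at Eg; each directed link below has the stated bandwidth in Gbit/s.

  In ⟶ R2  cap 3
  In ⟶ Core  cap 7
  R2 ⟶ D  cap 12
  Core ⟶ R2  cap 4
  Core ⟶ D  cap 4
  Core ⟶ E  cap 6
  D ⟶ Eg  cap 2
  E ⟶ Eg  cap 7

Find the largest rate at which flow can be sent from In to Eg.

8

Augment In→R2→D→Eg: bottleneck 2, flow now 2.
Augment In→Core→E→Eg: bottleneck 6, flow now 8.
No augmenting path remains; maximum flow = 8.
In the residual graph, reachable from In: {In, R2, Core, D}.
Min-cut edges: Core→E (6), D→Eg (2); capacity 6 + 2 = 8.
This cut is saturated, so no flow can exceed 8.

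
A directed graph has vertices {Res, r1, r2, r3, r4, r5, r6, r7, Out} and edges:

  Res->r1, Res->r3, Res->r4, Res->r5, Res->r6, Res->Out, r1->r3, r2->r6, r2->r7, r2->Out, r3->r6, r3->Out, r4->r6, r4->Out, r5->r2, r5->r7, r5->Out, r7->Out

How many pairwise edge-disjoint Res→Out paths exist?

4

Assign every edge capacity 1; by Menger, the answer equals the max flow.
Path Res→Out (+1); total 1.
Path Res→r3→Out (+1); total 2.
Path Res→r4→Out (+1); total 3.
Path Res→r5→Out (+1); total 4.
No residual Res→Out path; max flow = 4.
Certifying cut of size 4: {Res→Out, Res→r4, Res→r5, r3→Out}.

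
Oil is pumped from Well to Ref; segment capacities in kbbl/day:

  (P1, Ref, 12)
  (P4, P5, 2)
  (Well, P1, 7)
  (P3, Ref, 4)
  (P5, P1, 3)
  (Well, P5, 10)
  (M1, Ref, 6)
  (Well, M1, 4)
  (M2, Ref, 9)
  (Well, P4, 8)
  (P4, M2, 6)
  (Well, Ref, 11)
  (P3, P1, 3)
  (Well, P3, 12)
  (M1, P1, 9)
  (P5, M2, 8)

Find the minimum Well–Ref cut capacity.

Augment Well→Ref: bottleneck 11, flow now 11.
Augment Well→M1→Ref: bottleneck 4, flow now 15.
Augment Well→P3→Ref: bottleneck 4, flow now 19.
Augment Well→P1→Ref: bottleneck 7, flow now 26.
Augment Well→P5→M2→Ref: bottleneck 8, flow now 34.
Augment Well→P5→P1→Ref: bottleneck 2, flow now 36.
Augment Well→P4→M2→Ref: bottleneck 1, flow now 37.
Augment Well→P3→P1→Ref: bottleneck 3, flow now 40.
No augmenting path remains; maximum flow = 40.
By max-flow min-cut, the minimum cut capacity equals the max flow.
In the residual graph, reachable from Well: {Well, P5, P4, M2, P3, P1}.
Min-cut edges: Well→M1 (4), Well→Ref (11), M2→Ref (9), P3→Ref (4), P1→Ref (12); capacity 4 + 11 + 9 + 4 + 12 = 40.

40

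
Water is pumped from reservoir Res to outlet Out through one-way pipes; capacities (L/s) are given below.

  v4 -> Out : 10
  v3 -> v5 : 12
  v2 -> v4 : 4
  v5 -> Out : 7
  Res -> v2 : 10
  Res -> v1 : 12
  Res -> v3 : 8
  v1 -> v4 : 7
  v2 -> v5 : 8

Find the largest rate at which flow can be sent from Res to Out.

Augment Res→v1→v4→Out: bottleneck 7, flow now 7.
Augment Res→v2→v4→Out: bottleneck 3, flow now 10.
Augment Res→v2→v5→Out: bottleneck 7, flow now 17.
No augmenting path remains; maximum flow = 17.
In the residual graph, reachable from Res: {Res, v1, v2, v3, v4, v5}.
Min-cut edges: v4→Out (10), v5→Out (7); capacity 10 + 7 = 17.
This cut is saturated, so no flow can exceed 17.

17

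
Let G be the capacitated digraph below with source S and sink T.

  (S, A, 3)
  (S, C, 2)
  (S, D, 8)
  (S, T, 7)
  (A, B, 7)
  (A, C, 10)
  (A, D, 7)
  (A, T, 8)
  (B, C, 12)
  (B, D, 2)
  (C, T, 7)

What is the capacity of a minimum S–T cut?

Augment S→T: bottleneck 7, flow now 7.
Augment S→A→T: bottleneck 3, flow now 10.
Augment S→C→T: bottleneck 2, flow now 12.
No augmenting path remains; maximum flow = 12.
By max-flow min-cut, the minimum cut capacity equals the max flow.
In the residual graph, reachable from S: {S, D}.
Min-cut edges: S→A (3), S→C (2), S→T (7); capacity 3 + 2 + 7 = 12.

12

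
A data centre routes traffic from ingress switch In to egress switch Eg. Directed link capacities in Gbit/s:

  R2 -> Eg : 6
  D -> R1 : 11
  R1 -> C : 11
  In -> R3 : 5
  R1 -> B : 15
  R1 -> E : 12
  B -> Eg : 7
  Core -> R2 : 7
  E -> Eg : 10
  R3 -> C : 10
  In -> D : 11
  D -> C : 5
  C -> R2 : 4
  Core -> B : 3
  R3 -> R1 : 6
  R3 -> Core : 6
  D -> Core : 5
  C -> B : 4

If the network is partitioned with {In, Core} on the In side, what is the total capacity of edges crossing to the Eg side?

26

Edges leaving {In, Core}: In→R3 (5), In→D (11), Core→B (3), Core→R2 (7).
Cut capacity = 5 + 11 + 3 + 7 = 26.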